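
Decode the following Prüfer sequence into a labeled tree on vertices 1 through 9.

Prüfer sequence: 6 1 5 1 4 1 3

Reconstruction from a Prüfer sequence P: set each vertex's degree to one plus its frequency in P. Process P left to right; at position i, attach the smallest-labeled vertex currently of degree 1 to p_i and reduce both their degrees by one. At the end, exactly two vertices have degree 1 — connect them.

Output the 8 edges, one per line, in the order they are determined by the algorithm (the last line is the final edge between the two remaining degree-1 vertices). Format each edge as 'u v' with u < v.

Answer: 2 6
1 6
5 7
1 5
4 8
1 4
1 3
3 9

Derivation:
Initial degrees: {1:4, 2:1, 3:2, 4:2, 5:2, 6:2, 7:1, 8:1, 9:1}
Step 1: smallest deg-1 vertex = 2, p_1 = 6. Add edge {2,6}. Now deg[2]=0, deg[6]=1.
Step 2: smallest deg-1 vertex = 6, p_2 = 1. Add edge {1,6}. Now deg[6]=0, deg[1]=3.
Step 3: smallest deg-1 vertex = 7, p_3 = 5. Add edge {5,7}. Now deg[7]=0, deg[5]=1.
Step 4: smallest deg-1 vertex = 5, p_4 = 1. Add edge {1,5}. Now deg[5]=0, deg[1]=2.
Step 5: smallest deg-1 vertex = 8, p_5 = 4. Add edge {4,8}. Now deg[8]=0, deg[4]=1.
Step 6: smallest deg-1 vertex = 4, p_6 = 1. Add edge {1,4}. Now deg[4]=0, deg[1]=1.
Step 7: smallest deg-1 vertex = 1, p_7 = 3. Add edge {1,3}. Now deg[1]=0, deg[3]=1.
Final: two remaining deg-1 vertices are 3, 9. Add edge {3,9}.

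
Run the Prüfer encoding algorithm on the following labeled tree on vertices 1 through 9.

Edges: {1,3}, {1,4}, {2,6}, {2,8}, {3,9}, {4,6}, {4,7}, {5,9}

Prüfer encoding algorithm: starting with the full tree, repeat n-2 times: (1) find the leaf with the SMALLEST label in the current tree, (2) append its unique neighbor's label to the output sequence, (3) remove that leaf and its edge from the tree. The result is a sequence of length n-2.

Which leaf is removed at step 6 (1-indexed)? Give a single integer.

Step 1: current leaves = {5,7,8}. Remove leaf 5 (neighbor: 9).
Step 2: current leaves = {7,8,9}. Remove leaf 7 (neighbor: 4).
Step 3: current leaves = {8,9}. Remove leaf 8 (neighbor: 2).
Step 4: current leaves = {2,9}. Remove leaf 2 (neighbor: 6).
Step 5: current leaves = {6,9}. Remove leaf 6 (neighbor: 4).
Step 6: current leaves = {4,9}. Remove leaf 4 (neighbor: 1).

Answer: 4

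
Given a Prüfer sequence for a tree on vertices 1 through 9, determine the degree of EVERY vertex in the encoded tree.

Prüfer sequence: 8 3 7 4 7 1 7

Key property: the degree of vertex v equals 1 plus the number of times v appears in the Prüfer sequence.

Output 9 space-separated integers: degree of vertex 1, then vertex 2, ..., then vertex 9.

Answer: 2 1 2 2 1 1 4 2 1

Derivation:
p_1 = 8: count[8] becomes 1
p_2 = 3: count[3] becomes 1
p_3 = 7: count[7] becomes 1
p_4 = 4: count[4] becomes 1
p_5 = 7: count[7] becomes 2
p_6 = 1: count[1] becomes 1
p_7 = 7: count[7] becomes 3
Degrees (1 + count): deg[1]=1+1=2, deg[2]=1+0=1, deg[3]=1+1=2, deg[4]=1+1=2, deg[5]=1+0=1, deg[6]=1+0=1, deg[7]=1+3=4, deg[8]=1+1=2, deg[9]=1+0=1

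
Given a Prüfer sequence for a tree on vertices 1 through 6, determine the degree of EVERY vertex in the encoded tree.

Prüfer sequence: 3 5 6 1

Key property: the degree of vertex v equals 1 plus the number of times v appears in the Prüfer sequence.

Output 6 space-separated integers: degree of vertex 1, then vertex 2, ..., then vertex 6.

Answer: 2 1 2 1 2 2

Derivation:
p_1 = 3: count[3] becomes 1
p_2 = 5: count[5] becomes 1
p_3 = 6: count[6] becomes 1
p_4 = 1: count[1] becomes 1
Degrees (1 + count): deg[1]=1+1=2, deg[2]=1+0=1, deg[3]=1+1=2, deg[4]=1+0=1, deg[5]=1+1=2, deg[6]=1+1=2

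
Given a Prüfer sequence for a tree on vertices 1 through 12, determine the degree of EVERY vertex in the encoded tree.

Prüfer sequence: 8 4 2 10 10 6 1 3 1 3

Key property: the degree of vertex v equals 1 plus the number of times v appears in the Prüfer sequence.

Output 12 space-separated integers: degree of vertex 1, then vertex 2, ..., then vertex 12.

Answer: 3 2 3 2 1 2 1 2 1 3 1 1

Derivation:
p_1 = 8: count[8] becomes 1
p_2 = 4: count[4] becomes 1
p_3 = 2: count[2] becomes 1
p_4 = 10: count[10] becomes 1
p_5 = 10: count[10] becomes 2
p_6 = 6: count[6] becomes 1
p_7 = 1: count[1] becomes 1
p_8 = 3: count[3] becomes 1
p_9 = 1: count[1] becomes 2
p_10 = 3: count[3] becomes 2
Degrees (1 + count): deg[1]=1+2=3, deg[2]=1+1=2, deg[3]=1+2=3, deg[4]=1+1=2, deg[5]=1+0=1, deg[6]=1+1=2, deg[7]=1+0=1, deg[8]=1+1=2, deg[9]=1+0=1, deg[10]=1+2=3, deg[11]=1+0=1, deg[12]=1+0=1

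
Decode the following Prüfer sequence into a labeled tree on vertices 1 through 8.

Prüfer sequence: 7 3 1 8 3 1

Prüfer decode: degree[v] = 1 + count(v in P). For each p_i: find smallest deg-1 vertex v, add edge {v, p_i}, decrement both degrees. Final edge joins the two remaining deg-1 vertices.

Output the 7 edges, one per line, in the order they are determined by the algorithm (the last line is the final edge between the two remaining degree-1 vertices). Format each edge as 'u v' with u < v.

Answer: 2 7
3 4
1 5
6 8
3 7
1 3
1 8

Derivation:
Initial degrees: {1:3, 2:1, 3:3, 4:1, 5:1, 6:1, 7:2, 8:2}
Step 1: smallest deg-1 vertex = 2, p_1 = 7. Add edge {2,7}. Now deg[2]=0, deg[7]=1.
Step 2: smallest deg-1 vertex = 4, p_2 = 3. Add edge {3,4}. Now deg[4]=0, deg[3]=2.
Step 3: smallest deg-1 vertex = 5, p_3 = 1. Add edge {1,5}. Now deg[5]=0, deg[1]=2.
Step 4: smallest deg-1 vertex = 6, p_4 = 8. Add edge {6,8}. Now deg[6]=0, deg[8]=1.
Step 5: smallest deg-1 vertex = 7, p_5 = 3. Add edge {3,7}. Now deg[7]=0, deg[3]=1.
Step 6: smallest deg-1 vertex = 3, p_6 = 1. Add edge {1,3}. Now deg[3]=0, deg[1]=1.
Final: two remaining deg-1 vertices are 1, 8. Add edge {1,8}.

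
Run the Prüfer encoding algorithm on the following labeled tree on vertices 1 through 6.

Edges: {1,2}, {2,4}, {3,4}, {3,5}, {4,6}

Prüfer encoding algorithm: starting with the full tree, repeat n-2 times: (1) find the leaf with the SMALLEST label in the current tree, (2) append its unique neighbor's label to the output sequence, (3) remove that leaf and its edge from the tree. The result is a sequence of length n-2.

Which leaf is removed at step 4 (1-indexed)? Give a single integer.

Answer: 3

Derivation:
Step 1: current leaves = {1,5,6}. Remove leaf 1 (neighbor: 2).
Step 2: current leaves = {2,5,6}. Remove leaf 2 (neighbor: 4).
Step 3: current leaves = {5,6}. Remove leaf 5 (neighbor: 3).
Step 4: current leaves = {3,6}. Remove leaf 3 (neighbor: 4).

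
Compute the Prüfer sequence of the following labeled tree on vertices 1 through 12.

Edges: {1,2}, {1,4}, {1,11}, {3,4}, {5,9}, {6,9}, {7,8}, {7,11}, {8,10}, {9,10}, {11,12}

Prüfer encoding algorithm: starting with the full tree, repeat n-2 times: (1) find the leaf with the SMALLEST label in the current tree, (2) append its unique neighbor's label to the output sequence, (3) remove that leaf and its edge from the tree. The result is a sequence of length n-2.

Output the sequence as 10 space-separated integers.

Step 1: leaves = {2,3,5,6,12}. Remove smallest leaf 2, emit neighbor 1.
Step 2: leaves = {3,5,6,12}. Remove smallest leaf 3, emit neighbor 4.
Step 3: leaves = {4,5,6,12}. Remove smallest leaf 4, emit neighbor 1.
Step 4: leaves = {1,5,6,12}. Remove smallest leaf 1, emit neighbor 11.
Step 5: leaves = {5,6,12}. Remove smallest leaf 5, emit neighbor 9.
Step 6: leaves = {6,12}. Remove smallest leaf 6, emit neighbor 9.
Step 7: leaves = {9,12}. Remove smallest leaf 9, emit neighbor 10.
Step 8: leaves = {10,12}. Remove smallest leaf 10, emit neighbor 8.
Step 9: leaves = {8,12}. Remove smallest leaf 8, emit neighbor 7.
Step 10: leaves = {7,12}. Remove smallest leaf 7, emit neighbor 11.
Done: 2 vertices remain (11, 12). Sequence = [1 4 1 11 9 9 10 8 7 11]

Answer: 1 4 1 11 9 9 10 8 7 11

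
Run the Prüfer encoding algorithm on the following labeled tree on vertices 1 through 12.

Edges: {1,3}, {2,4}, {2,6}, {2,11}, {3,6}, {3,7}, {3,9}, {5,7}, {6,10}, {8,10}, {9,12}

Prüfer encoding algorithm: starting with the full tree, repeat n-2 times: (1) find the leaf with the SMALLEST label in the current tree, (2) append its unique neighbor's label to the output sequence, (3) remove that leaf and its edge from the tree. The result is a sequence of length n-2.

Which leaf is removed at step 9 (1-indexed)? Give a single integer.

Step 1: current leaves = {1,4,5,8,11,12}. Remove leaf 1 (neighbor: 3).
Step 2: current leaves = {4,5,8,11,12}. Remove leaf 4 (neighbor: 2).
Step 3: current leaves = {5,8,11,12}. Remove leaf 5 (neighbor: 7).
Step 4: current leaves = {7,8,11,12}. Remove leaf 7 (neighbor: 3).
Step 5: current leaves = {8,11,12}. Remove leaf 8 (neighbor: 10).
Step 6: current leaves = {10,11,12}. Remove leaf 10 (neighbor: 6).
Step 7: current leaves = {11,12}. Remove leaf 11 (neighbor: 2).
Step 8: current leaves = {2,12}. Remove leaf 2 (neighbor: 6).
Step 9: current leaves = {6,12}. Remove leaf 6 (neighbor: 3).

Answer: 6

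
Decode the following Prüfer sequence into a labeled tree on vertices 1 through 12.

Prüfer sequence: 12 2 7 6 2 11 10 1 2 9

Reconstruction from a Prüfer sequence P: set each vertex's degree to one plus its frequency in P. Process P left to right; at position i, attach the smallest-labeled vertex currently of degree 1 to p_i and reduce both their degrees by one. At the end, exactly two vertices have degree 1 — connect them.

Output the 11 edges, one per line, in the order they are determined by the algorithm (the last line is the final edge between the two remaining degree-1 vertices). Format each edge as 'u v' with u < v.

Initial degrees: {1:2, 2:4, 3:1, 4:1, 5:1, 6:2, 7:2, 8:1, 9:2, 10:2, 11:2, 12:2}
Step 1: smallest deg-1 vertex = 3, p_1 = 12. Add edge {3,12}. Now deg[3]=0, deg[12]=1.
Step 2: smallest deg-1 vertex = 4, p_2 = 2. Add edge {2,4}. Now deg[4]=0, deg[2]=3.
Step 3: smallest deg-1 vertex = 5, p_3 = 7. Add edge {5,7}. Now deg[5]=0, deg[7]=1.
Step 4: smallest deg-1 vertex = 7, p_4 = 6. Add edge {6,7}. Now deg[7]=0, deg[6]=1.
Step 5: smallest deg-1 vertex = 6, p_5 = 2. Add edge {2,6}. Now deg[6]=0, deg[2]=2.
Step 6: smallest deg-1 vertex = 8, p_6 = 11. Add edge {8,11}. Now deg[8]=0, deg[11]=1.
Step 7: smallest deg-1 vertex = 11, p_7 = 10. Add edge {10,11}. Now deg[11]=0, deg[10]=1.
Step 8: smallest deg-1 vertex = 10, p_8 = 1. Add edge {1,10}. Now deg[10]=0, deg[1]=1.
Step 9: smallest deg-1 vertex = 1, p_9 = 2. Add edge {1,2}. Now deg[1]=0, deg[2]=1.
Step 10: smallest deg-1 vertex = 2, p_10 = 9. Add edge {2,9}. Now deg[2]=0, deg[9]=1.
Final: two remaining deg-1 vertices are 9, 12. Add edge {9,12}.

Answer: 3 12
2 4
5 7
6 7
2 6
8 11
10 11
1 10
1 2
2 9
9 12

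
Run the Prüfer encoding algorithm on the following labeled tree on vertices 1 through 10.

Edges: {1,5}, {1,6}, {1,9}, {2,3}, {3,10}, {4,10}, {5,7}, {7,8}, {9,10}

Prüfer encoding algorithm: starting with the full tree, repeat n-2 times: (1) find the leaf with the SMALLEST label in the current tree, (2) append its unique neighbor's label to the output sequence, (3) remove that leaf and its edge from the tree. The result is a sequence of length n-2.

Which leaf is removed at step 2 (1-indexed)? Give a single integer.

Step 1: current leaves = {2,4,6,8}. Remove leaf 2 (neighbor: 3).
Step 2: current leaves = {3,4,6,8}. Remove leaf 3 (neighbor: 10).

Answer: 3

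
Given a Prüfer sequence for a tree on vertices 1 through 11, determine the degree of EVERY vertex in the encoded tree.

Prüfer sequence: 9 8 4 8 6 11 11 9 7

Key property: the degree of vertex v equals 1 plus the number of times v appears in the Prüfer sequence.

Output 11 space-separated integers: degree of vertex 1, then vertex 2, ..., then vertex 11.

p_1 = 9: count[9] becomes 1
p_2 = 8: count[8] becomes 1
p_3 = 4: count[4] becomes 1
p_4 = 8: count[8] becomes 2
p_5 = 6: count[6] becomes 1
p_6 = 11: count[11] becomes 1
p_7 = 11: count[11] becomes 2
p_8 = 9: count[9] becomes 2
p_9 = 7: count[7] becomes 1
Degrees (1 + count): deg[1]=1+0=1, deg[2]=1+0=1, deg[3]=1+0=1, deg[4]=1+1=2, deg[5]=1+0=1, deg[6]=1+1=2, deg[7]=1+1=2, deg[8]=1+2=3, deg[9]=1+2=3, deg[10]=1+0=1, deg[11]=1+2=3

Answer: 1 1 1 2 1 2 2 3 3 1 3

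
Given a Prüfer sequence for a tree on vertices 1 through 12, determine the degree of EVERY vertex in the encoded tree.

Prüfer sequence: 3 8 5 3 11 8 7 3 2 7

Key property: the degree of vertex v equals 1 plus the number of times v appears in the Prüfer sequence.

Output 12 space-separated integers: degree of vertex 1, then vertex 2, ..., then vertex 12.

Answer: 1 2 4 1 2 1 3 3 1 1 2 1

Derivation:
p_1 = 3: count[3] becomes 1
p_2 = 8: count[8] becomes 1
p_3 = 5: count[5] becomes 1
p_4 = 3: count[3] becomes 2
p_5 = 11: count[11] becomes 1
p_6 = 8: count[8] becomes 2
p_7 = 7: count[7] becomes 1
p_8 = 3: count[3] becomes 3
p_9 = 2: count[2] becomes 1
p_10 = 7: count[7] becomes 2
Degrees (1 + count): deg[1]=1+0=1, deg[2]=1+1=2, deg[3]=1+3=4, deg[4]=1+0=1, deg[5]=1+1=2, deg[6]=1+0=1, deg[7]=1+2=3, deg[8]=1+2=3, deg[9]=1+0=1, deg[10]=1+0=1, deg[11]=1+1=2, deg[12]=1+0=1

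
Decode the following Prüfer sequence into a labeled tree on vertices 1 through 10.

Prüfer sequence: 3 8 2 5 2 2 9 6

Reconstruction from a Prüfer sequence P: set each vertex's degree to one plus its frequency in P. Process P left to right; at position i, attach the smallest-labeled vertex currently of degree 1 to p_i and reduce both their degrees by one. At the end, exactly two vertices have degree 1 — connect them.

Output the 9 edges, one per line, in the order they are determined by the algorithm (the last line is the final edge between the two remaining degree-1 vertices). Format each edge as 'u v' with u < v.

Answer: 1 3
3 8
2 4
5 7
2 5
2 8
2 9
6 9
6 10

Derivation:
Initial degrees: {1:1, 2:4, 3:2, 4:1, 5:2, 6:2, 7:1, 8:2, 9:2, 10:1}
Step 1: smallest deg-1 vertex = 1, p_1 = 3. Add edge {1,3}. Now deg[1]=0, deg[3]=1.
Step 2: smallest deg-1 vertex = 3, p_2 = 8. Add edge {3,8}. Now deg[3]=0, deg[8]=1.
Step 3: smallest deg-1 vertex = 4, p_3 = 2. Add edge {2,4}. Now deg[4]=0, deg[2]=3.
Step 4: smallest deg-1 vertex = 7, p_4 = 5. Add edge {5,7}. Now deg[7]=0, deg[5]=1.
Step 5: smallest deg-1 vertex = 5, p_5 = 2. Add edge {2,5}. Now deg[5]=0, deg[2]=2.
Step 6: smallest deg-1 vertex = 8, p_6 = 2. Add edge {2,8}. Now deg[8]=0, deg[2]=1.
Step 7: smallest deg-1 vertex = 2, p_7 = 9. Add edge {2,9}. Now deg[2]=0, deg[9]=1.
Step 8: smallest deg-1 vertex = 9, p_8 = 6. Add edge {6,9}. Now deg[9]=0, deg[6]=1.
Final: two remaining deg-1 vertices are 6, 10. Add edge {6,10}.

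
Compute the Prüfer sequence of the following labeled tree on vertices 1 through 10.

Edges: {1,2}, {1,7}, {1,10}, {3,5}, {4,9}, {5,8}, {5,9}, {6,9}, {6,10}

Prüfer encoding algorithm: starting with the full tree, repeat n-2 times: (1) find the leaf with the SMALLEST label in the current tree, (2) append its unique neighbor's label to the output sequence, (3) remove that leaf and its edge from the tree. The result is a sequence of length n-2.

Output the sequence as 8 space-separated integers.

Answer: 1 5 9 1 10 5 9 6

Derivation:
Step 1: leaves = {2,3,4,7,8}. Remove smallest leaf 2, emit neighbor 1.
Step 2: leaves = {3,4,7,8}. Remove smallest leaf 3, emit neighbor 5.
Step 3: leaves = {4,7,8}. Remove smallest leaf 4, emit neighbor 9.
Step 4: leaves = {7,8}. Remove smallest leaf 7, emit neighbor 1.
Step 5: leaves = {1,8}. Remove smallest leaf 1, emit neighbor 10.
Step 6: leaves = {8,10}. Remove smallest leaf 8, emit neighbor 5.
Step 7: leaves = {5,10}. Remove smallest leaf 5, emit neighbor 9.
Step 8: leaves = {9,10}. Remove smallest leaf 9, emit neighbor 6.
Done: 2 vertices remain (6, 10). Sequence = [1 5 9 1 10 5 9 6]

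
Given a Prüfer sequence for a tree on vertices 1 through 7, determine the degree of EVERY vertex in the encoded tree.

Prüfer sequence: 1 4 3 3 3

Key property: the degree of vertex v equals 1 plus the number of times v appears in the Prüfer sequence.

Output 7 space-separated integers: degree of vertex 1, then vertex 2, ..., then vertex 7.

Answer: 2 1 4 2 1 1 1

Derivation:
p_1 = 1: count[1] becomes 1
p_2 = 4: count[4] becomes 1
p_3 = 3: count[3] becomes 1
p_4 = 3: count[3] becomes 2
p_5 = 3: count[3] becomes 3
Degrees (1 + count): deg[1]=1+1=2, deg[2]=1+0=1, deg[3]=1+3=4, deg[4]=1+1=2, deg[5]=1+0=1, deg[6]=1+0=1, deg[7]=1+0=1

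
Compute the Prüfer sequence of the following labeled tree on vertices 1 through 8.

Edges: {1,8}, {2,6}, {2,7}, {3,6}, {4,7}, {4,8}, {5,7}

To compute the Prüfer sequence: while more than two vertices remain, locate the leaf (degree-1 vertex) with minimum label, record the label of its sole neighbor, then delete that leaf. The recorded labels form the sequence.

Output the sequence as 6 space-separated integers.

Step 1: leaves = {1,3,5}. Remove smallest leaf 1, emit neighbor 8.
Step 2: leaves = {3,5,8}. Remove smallest leaf 3, emit neighbor 6.
Step 3: leaves = {5,6,8}. Remove smallest leaf 5, emit neighbor 7.
Step 4: leaves = {6,8}. Remove smallest leaf 6, emit neighbor 2.
Step 5: leaves = {2,8}. Remove smallest leaf 2, emit neighbor 7.
Step 6: leaves = {7,8}. Remove smallest leaf 7, emit neighbor 4.
Done: 2 vertices remain (4, 8). Sequence = [8 6 7 2 7 4]

Answer: 8 6 7 2 7 4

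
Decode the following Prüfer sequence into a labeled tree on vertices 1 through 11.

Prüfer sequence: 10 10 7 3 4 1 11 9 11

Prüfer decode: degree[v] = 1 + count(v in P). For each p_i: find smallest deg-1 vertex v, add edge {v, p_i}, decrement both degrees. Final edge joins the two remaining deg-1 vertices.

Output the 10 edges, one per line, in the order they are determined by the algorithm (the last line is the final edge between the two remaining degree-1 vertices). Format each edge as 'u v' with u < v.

Initial degrees: {1:2, 2:1, 3:2, 4:2, 5:1, 6:1, 7:2, 8:1, 9:2, 10:3, 11:3}
Step 1: smallest deg-1 vertex = 2, p_1 = 10. Add edge {2,10}. Now deg[2]=0, deg[10]=2.
Step 2: smallest deg-1 vertex = 5, p_2 = 10. Add edge {5,10}. Now deg[5]=0, deg[10]=1.
Step 3: smallest deg-1 vertex = 6, p_3 = 7. Add edge {6,7}. Now deg[6]=0, deg[7]=1.
Step 4: smallest deg-1 vertex = 7, p_4 = 3. Add edge {3,7}. Now deg[7]=0, deg[3]=1.
Step 5: smallest deg-1 vertex = 3, p_5 = 4. Add edge {3,4}. Now deg[3]=0, deg[4]=1.
Step 6: smallest deg-1 vertex = 4, p_6 = 1. Add edge {1,4}. Now deg[4]=0, deg[1]=1.
Step 7: smallest deg-1 vertex = 1, p_7 = 11. Add edge {1,11}. Now deg[1]=0, deg[11]=2.
Step 8: smallest deg-1 vertex = 8, p_8 = 9. Add edge {8,9}. Now deg[8]=0, deg[9]=1.
Step 9: smallest deg-1 vertex = 9, p_9 = 11. Add edge {9,11}. Now deg[9]=0, deg[11]=1.
Final: two remaining deg-1 vertices are 10, 11. Add edge {10,11}.

Answer: 2 10
5 10
6 7
3 7
3 4
1 4
1 11
8 9
9 11
10 11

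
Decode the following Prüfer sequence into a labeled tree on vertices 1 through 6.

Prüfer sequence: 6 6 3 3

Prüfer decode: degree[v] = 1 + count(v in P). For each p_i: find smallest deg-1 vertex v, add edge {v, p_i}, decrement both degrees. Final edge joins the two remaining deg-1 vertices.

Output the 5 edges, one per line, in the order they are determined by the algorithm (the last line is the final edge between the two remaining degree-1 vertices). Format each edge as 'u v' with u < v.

Initial degrees: {1:1, 2:1, 3:3, 4:1, 5:1, 6:3}
Step 1: smallest deg-1 vertex = 1, p_1 = 6. Add edge {1,6}. Now deg[1]=0, deg[6]=2.
Step 2: smallest deg-1 vertex = 2, p_2 = 6. Add edge {2,6}. Now deg[2]=0, deg[6]=1.
Step 3: smallest deg-1 vertex = 4, p_3 = 3. Add edge {3,4}. Now deg[4]=0, deg[3]=2.
Step 4: smallest deg-1 vertex = 5, p_4 = 3. Add edge {3,5}. Now deg[5]=0, deg[3]=1.
Final: two remaining deg-1 vertices are 3, 6. Add edge {3,6}.

Answer: 1 6
2 6
3 4
3 5
3 6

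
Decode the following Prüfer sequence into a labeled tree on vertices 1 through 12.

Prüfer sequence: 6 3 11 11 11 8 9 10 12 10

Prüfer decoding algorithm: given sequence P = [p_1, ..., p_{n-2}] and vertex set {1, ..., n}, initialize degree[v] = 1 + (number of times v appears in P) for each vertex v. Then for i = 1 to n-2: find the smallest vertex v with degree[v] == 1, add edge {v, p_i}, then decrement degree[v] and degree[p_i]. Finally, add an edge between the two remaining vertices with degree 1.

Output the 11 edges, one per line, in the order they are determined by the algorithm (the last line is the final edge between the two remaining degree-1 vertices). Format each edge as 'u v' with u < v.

Initial degrees: {1:1, 2:1, 3:2, 4:1, 5:1, 6:2, 7:1, 8:2, 9:2, 10:3, 11:4, 12:2}
Step 1: smallest deg-1 vertex = 1, p_1 = 6. Add edge {1,6}. Now deg[1]=0, deg[6]=1.
Step 2: smallest deg-1 vertex = 2, p_2 = 3. Add edge {2,3}. Now deg[2]=0, deg[3]=1.
Step 3: smallest deg-1 vertex = 3, p_3 = 11. Add edge {3,11}. Now deg[3]=0, deg[11]=3.
Step 4: smallest deg-1 vertex = 4, p_4 = 11. Add edge {4,11}. Now deg[4]=0, deg[11]=2.
Step 5: smallest deg-1 vertex = 5, p_5 = 11. Add edge {5,11}. Now deg[5]=0, deg[11]=1.
Step 6: smallest deg-1 vertex = 6, p_6 = 8. Add edge {6,8}. Now deg[6]=0, deg[8]=1.
Step 7: smallest deg-1 vertex = 7, p_7 = 9. Add edge {7,9}. Now deg[7]=0, deg[9]=1.
Step 8: smallest deg-1 vertex = 8, p_8 = 10. Add edge {8,10}. Now deg[8]=0, deg[10]=2.
Step 9: smallest deg-1 vertex = 9, p_9 = 12. Add edge {9,12}. Now deg[9]=0, deg[12]=1.
Step 10: smallest deg-1 vertex = 11, p_10 = 10. Add edge {10,11}. Now deg[11]=0, deg[10]=1.
Final: two remaining deg-1 vertices are 10, 12. Add edge {10,12}.

Answer: 1 6
2 3
3 11
4 11
5 11
6 8
7 9
8 10
9 12
10 11
10 12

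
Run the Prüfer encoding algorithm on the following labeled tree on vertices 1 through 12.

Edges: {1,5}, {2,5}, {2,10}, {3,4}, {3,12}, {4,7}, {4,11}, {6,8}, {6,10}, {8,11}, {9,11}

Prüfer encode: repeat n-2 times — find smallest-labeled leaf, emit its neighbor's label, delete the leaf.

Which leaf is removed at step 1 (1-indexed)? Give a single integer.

Step 1: current leaves = {1,7,9,12}. Remove leaf 1 (neighbor: 5).

Answer: 1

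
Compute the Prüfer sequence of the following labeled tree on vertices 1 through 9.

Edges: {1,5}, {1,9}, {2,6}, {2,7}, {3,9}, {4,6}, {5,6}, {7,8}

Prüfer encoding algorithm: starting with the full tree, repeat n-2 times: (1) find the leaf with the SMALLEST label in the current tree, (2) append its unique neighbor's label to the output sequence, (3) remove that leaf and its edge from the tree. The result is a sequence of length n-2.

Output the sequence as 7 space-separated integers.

Answer: 9 6 7 2 6 5 1

Derivation:
Step 1: leaves = {3,4,8}. Remove smallest leaf 3, emit neighbor 9.
Step 2: leaves = {4,8,9}. Remove smallest leaf 4, emit neighbor 6.
Step 3: leaves = {8,9}. Remove smallest leaf 8, emit neighbor 7.
Step 4: leaves = {7,9}. Remove smallest leaf 7, emit neighbor 2.
Step 5: leaves = {2,9}. Remove smallest leaf 2, emit neighbor 6.
Step 6: leaves = {6,9}. Remove smallest leaf 6, emit neighbor 5.
Step 7: leaves = {5,9}. Remove smallest leaf 5, emit neighbor 1.
Done: 2 vertices remain (1, 9). Sequence = [9 6 7 2 6 5 1]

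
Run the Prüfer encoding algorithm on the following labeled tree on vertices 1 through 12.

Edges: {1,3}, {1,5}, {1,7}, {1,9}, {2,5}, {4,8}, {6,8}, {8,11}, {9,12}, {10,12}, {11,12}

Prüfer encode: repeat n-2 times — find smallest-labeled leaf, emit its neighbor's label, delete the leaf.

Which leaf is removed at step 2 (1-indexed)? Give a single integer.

Answer: 3

Derivation:
Step 1: current leaves = {2,3,4,6,7,10}. Remove leaf 2 (neighbor: 5).
Step 2: current leaves = {3,4,5,6,7,10}. Remove leaf 3 (neighbor: 1).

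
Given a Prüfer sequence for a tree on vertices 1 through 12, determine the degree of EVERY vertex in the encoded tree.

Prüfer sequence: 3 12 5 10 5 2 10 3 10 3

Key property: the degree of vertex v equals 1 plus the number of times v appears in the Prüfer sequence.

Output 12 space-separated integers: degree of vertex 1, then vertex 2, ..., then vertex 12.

Answer: 1 2 4 1 3 1 1 1 1 4 1 2

Derivation:
p_1 = 3: count[3] becomes 1
p_2 = 12: count[12] becomes 1
p_3 = 5: count[5] becomes 1
p_4 = 10: count[10] becomes 1
p_5 = 5: count[5] becomes 2
p_6 = 2: count[2] becomes 1
p_7 = 10: count[10] becomes 2
p_8 = 3: count[3] becomes 2
p_9 = 10: count[10] becomes 3
p_10 = 3: count[3] becomes 3
Degrees (1 + count): deg[1]=1+0=1, deg[2]=1+1=2, deg[3]=1+3=4, deg[4]=1+0=1, deg[5]=1+2=3, deg[6]=1+0=1, deg[7]=1+0=1, deg[8]=1+0=1, deg[9]=1+0=1, deg[10]=1+3=4, deg[11]=1+0=1, deg[12]=1+1=2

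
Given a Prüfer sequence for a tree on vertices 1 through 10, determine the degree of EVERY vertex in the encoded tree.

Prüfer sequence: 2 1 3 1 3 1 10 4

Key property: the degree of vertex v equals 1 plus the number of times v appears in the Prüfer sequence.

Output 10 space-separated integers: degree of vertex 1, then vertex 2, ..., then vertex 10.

Answer: 4 2 3 2 1 1 1 1 1 2

Derivation:
p_1 = 2: count[2] becomes 1
p_2 = 1: count[1] becomes 1
p_3 = 3: count[3] becomes 1
p_4 = 1: count[1] becomes 2
p_5 = 3: count[3] becomes 2
p_6 = 1: count[1] becomes 3
p_7 = 10: count[10] becomes 1
p_8 = 4: count[4] becomes 1
Degrees (1 + count): deg[1]=1+3=4, deg[2]=1+1=2, deg[3]=1+2=3, deg[4]=1+1=2, deg[5]=1+0=1, deg[6]=1+0=1, deg[7]=1+0=1, deg[8]=1+0=1, deg[9]=1+0=1, deg[10]=1+1=2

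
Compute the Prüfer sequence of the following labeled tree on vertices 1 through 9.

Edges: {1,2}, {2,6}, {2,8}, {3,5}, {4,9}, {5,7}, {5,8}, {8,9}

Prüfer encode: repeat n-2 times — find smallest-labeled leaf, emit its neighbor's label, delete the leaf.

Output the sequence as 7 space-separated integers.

Step 1: leaves = {1,3,4,6,7}. Remove smallest leaf 1, emit neighbor 2.
Step 2: leaves = {3,4,6,7}. Remove smallest leaf 3, emit neighbor 5.
Step 3: leaves = {4,6,7}. Remove smallest leaf 4, emit neighbor 9.
Step 4: leaves = {6,7,9}. Remove smallest leaf 6, emit neighbor 2.
Step 5: leaves = {2,7,9}. Remove smallest leaf 2, emit neighbor 8.
Step 6: leaves = {7,9}. Remove smallest leaf 7, emit neighbor 5.
Step 7: leaves = {5,9}. Remove smallest leaf 5, emit neighbor 8.
Done: 2 vertices remain (8, 9). Sequence = [2 5 9 2 8 5 8]

Answer: 2 5 9 2 8 5 8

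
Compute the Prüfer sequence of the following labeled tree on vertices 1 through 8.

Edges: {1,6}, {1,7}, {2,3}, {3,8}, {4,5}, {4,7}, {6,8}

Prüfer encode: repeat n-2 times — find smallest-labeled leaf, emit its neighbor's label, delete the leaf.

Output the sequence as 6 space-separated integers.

Answer: 3 8 4 7 1 6

Derivation:
Step 1: leaves = {2,5}. Remove smallest leaf 2, emit neighbor 3.
Step 2: leaves = {3,5}. Remove smallest leaf 3, emit neighbor 8.
Step 3: leaves = {5,8}. Remove smallest leaf 5, emit neighbor 4.
Step 4: leaves = {4,8}. Remove smallest leaf 4, emit neighbor 7.
Step 5: leaves = {7,8}. Remove smallest leaf 7, emit neighbor 1.
Step 6: leaves = {1,8}. Remove smallest leaf 1, emit neighbor 6.
Done: 2 vertices remain (6, 8). Sequence = [3 8 4 7 1 6]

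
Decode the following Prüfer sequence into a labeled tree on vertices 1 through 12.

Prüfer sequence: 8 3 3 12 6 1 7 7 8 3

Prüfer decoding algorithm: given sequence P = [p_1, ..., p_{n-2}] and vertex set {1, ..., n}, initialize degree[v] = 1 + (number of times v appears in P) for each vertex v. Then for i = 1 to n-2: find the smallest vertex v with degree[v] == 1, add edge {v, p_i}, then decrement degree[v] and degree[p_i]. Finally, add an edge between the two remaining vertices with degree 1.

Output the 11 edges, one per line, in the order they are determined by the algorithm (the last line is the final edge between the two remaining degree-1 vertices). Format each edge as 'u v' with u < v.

Answer: 2 8
3 4
3 5
9 12
6 10
1 6
1 7
7 11
7 8
3 8
3 12

Derivation:
Initial degrees: {1:2, 2:1, 3:4, 4:1, 5:1, 6:2, 7:3, 8:3, 9:1, 10:1, 11:1, 12:2}
Step 1: smallest deg-1 vertex = 2, p_1 = 8. Add edge {2,8}. Now deg[2]=0, deg[8]=2.
Step 2: smallest deg-1 vertex = 4, p_2 = 3. Add edge {3,4}. Now deg[4]=0, deg[3]=3.
Step 3: smallest deg-1 vertex = 5, p_3 = 3. Add edge {3,5}. Now deg[5]=0, deg[3]=2.
Step 4: smallest deg-1 vertex = 9, p_4 = 12. Add edge {9,12}. Now deg[9]=0, deg[12]=1.
Step 5: smallest deg-1 vertex = 10, p_5 = 6. Add edge {6,10}. Now deg[10]=0, deg[6]=1.
Step 6: smallest deg-1 vertex = 6, p_6 = 1. Add edge {1,6}. Now deg[6]=0, deg[1]=1.
Step 7: smallest deg-1 vertex = 1, p_7 = 7. Add edge {1,7}. Now deg[1]=0, deg[7]=2.
Step 8: smallest deg-1 vertex = 11, p_8 = 7. Add edge {7,11}. Now deg[11]=0, deg[7]=1.
Step 9: smallest deg-1 vertex = 7, p_9 = 8. Add edge {7,8}. Now deg[7]=0, deg[8]=1.
Step 10: smallest deg-1 vertex = 8, p_10 = 3. Add edge {3,8}. Now deg[8]=0, deg[3]=1.
Final: two remaining deg-1 vertices are 3, 12. Add edge {3,12}.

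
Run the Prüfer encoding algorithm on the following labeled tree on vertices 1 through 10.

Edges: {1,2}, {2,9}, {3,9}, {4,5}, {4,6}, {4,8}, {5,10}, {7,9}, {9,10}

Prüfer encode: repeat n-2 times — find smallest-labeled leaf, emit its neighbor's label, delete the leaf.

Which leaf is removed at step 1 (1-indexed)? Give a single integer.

Step 1: current leaves = {1,3,6,7,8}. Remove leaf 1 (neighbor: 2).

Answer: 1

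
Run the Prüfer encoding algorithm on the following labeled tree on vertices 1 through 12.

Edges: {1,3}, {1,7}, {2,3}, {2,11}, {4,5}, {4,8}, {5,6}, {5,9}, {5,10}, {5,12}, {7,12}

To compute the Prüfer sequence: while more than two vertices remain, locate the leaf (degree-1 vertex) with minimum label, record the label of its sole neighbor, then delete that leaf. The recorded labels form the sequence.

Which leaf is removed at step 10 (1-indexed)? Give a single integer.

Step 1: current leaves = {6,8,9,10,11}. Remove leaf 6 (neighbor: 5).
Step 2: current leaves = {8,9,10,11}. Remove leaf 8 (neighbor: 4).
Step 3: current leaves = {4,9,10,11}. Remove leaf 4 (neighbor: 5).
Step 4: current leaves = {9,10,11}. Remove leaf 9 (neighbor: 5).
Step 5: current leaves = {10,11}. Remove leaf 10 (neighbor: 5).
Step 6: current leaves = {5,11}. Remove leaf 5 (neighbor: 12).
Step 7: current leaves = {11,12}. Remove leaf 11 (neighbor: 2).
Step 8: current leaves = {2,12}. Remove leaf 2 (neighbor: 3).
Step 9: current leaves = {3,12}. Remove leaf 3 (neighbor: 1).
Step 10: current leaves = {1,12}. Remove leaf 1 (neighbor: 7).

Answer: 1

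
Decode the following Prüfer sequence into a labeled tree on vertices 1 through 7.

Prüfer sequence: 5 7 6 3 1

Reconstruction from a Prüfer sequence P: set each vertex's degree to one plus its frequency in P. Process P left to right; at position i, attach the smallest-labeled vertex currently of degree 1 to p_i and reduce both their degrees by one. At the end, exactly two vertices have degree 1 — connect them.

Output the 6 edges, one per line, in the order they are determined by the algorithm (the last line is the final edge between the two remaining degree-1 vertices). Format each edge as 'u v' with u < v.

Answer: 2 5
4 7
5 6
3 6
1 3
1 7

Derivation:
Initial degrees: {1:2, 2:1, 3:2, 4:1, 5:2, 6:2, 7:2}
Step 1: smallest deg-1 vertex = 2, p_1 = 5. Add edge {2,5}. Now deg[2]=0, deg[5]=1.
Step 2: smallest deg-1 vertex = 4, p_2 = 7. Add edge {4,7}. Now deg[4]=0, deg[7]=1.
Step 3: smallest deg-1 vertex = 5, p_3 = 6. Add edge {5,6}. Now deg[5]=0, deg[6]=1.
Step 4: smallest deg-1 vertex = 6, p_4 = 3. Add edge {3,6}. Now deg[6]=0, deg[3]=1.
Step 5: smallest deg-1 vertex = 3, p_5 = 1. Add edge {1,3}. Now deg[3]=0, deg[1]=1.
Final: two remaining deg-1 vertices are 1, 7. Add edge {1,7}.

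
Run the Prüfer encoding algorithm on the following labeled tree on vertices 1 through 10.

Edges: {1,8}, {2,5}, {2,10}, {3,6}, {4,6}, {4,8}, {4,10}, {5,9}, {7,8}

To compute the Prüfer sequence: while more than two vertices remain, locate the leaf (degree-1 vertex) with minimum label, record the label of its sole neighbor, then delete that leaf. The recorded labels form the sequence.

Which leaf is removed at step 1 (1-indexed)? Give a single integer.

Step 1: current leaves = {1,3,7,9}. Remove leaf 1 (neighbor: 8).

Answer: 1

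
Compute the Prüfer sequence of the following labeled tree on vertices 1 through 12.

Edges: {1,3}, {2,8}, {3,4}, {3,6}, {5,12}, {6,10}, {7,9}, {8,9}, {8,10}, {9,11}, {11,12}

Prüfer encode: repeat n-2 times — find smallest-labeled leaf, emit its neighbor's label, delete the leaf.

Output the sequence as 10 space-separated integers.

Step 1: leaves = {1,2,4,5,7}. Remove smallest leaf 1, emit neighbor 3.
Step 2: leaves = {2,4,5,7}. Remove smallest leaf 2, emit neighbor 8.
Step 3: leaves = {4,5,7}. Remove smallest leaf 4, emit neighbor 3.
Step 4: leaves = {3,5,7}. Remove smallest leaf 3, emit neighbor 6.
Step 5: leaves = {5,6,7}. Remove smallest leaf 5, emit neighbor 12.
Step 6: leaves = {6,7,12}. Remove smallest leaf 6, emit neighbor 10.
Step 7: leaves = {7,10,12}. Remove smallest leaf 7, emit neighbor 9.
Step 8: leaves = {10,12}. Remove smallest leaf 10, emit neighbor 8.
Step 9: leaves = {8,12}. Remove smallest leaf 8, emit neighbor 9.
Step 10: leaves = {9,12}. Remove smallest leaf 9, emit neighbor 11.
Done: 2 vertices remain (11, 12). Sequence = [3 8 3 6 12 10 9 8 9 11]

Answer: 3 8 3 6 12 10 9 8 9 11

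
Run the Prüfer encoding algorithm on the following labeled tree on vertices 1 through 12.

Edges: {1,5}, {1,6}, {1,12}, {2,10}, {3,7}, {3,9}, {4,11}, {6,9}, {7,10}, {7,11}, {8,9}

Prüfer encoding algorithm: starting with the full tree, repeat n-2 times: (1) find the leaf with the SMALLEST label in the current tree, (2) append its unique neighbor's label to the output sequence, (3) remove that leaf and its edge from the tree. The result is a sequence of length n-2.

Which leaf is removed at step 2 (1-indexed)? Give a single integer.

Answer: 4

Derivation:
Step 1: current leaves = {2,4,5,8,12}. Remove leaf 2 (neighbor: 10).
Step 2: current leaves = {4,5,8,10,12}. Remove leaf 4 (neighbor: 11).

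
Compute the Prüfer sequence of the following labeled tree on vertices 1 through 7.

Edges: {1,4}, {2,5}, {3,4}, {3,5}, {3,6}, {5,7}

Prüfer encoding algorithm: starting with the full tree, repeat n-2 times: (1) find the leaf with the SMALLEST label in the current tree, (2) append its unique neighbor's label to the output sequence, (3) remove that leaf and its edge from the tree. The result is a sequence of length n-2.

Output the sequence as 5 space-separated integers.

Step 1: leaves = {1,2,6,7}. Remove smallest leaf 1, emit neighbor 4.
Step 2: leaves = {2,4,6,7}. Remove smallest leaf 2, emit neighbor 5.
Step 3: leaves = {4,6,7}. Remove smallest leaf 4, emit neighbor 3.
Step 4: leaves = {6,7}. Remove smallest leaf 6, emit neighbor 3.
Step 5: leaves = {3,7}. Remove smallest leaf 3, emit neighbor 5.
Done: 2 vertices remain (5, 7). Sequence = [4 5 3 3 5]

Answer: 4 5 3 3 5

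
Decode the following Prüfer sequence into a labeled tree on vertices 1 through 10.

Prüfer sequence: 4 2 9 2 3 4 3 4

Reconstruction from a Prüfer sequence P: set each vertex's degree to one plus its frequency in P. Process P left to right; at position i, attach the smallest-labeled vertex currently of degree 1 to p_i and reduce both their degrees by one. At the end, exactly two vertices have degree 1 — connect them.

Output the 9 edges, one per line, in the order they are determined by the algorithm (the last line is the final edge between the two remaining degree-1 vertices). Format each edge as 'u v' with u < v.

Initial degrees: {1:1, 2:3, 3:3, 4:4, 5:1, 6:1, 7:1, 8:1, 9:2, 10:1}
Step 1: smallest deg-1 vertex = 1, p_1 = 4. Add edge {1,4}. Now deg[1]=0, deg[4]=3.
Step 2: smallest deg-1 vertex = 5, p_2 = 2. Add edge {2,5}. Now deg[5]=0, deg[2]=2.
Step 3: smallest deg-1 vertex = 6, p_3 = 9. Add edge {6,9}. Now deg[6]=0, deg[9]=1.
Step 4: smallest deg-1 vertex = 7, p_4 = 2. Add edge {2,7}. Now deg[7]=0, deg[2]=1.
Step 5: smallest deg-1 vertex = 2, p_5 = 3. Add edge {2,3}. Now deg[2]=0, deg[3]=2.
Step 6: smallest deg-1 vertex = 8, p_6 = 4. Add edge {4,8}. Now deg[8]=0, deg[4]=2.
Step 7: smallest deg-1 vertex = 9, p_7 = 3. Add edge {3,9}. Now deg[9]=0, deg[3]=1.
Step 8: smallest deg-1 vertex = 3, p_8 = 4. Add edge {3,4}. Now deg[3]=0, deg[4]=1.
Final: two remaining deg-1 vertices are 4, 10. Add edge {4,10}.

Answer: 1 4
2 5
6 9
2 7
2 3
4 8
3 9
3 4
4 10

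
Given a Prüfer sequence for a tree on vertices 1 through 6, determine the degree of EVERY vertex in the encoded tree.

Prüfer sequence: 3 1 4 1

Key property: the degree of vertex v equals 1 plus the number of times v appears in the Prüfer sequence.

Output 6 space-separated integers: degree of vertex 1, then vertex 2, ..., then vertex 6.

p_1 = 3: count[3] becomes 1
p_2 = 1: count[1] becomes 1
p_3 = 4: count[4] becomes 1
p_4 = 1: count[1] becomes 2
Degrees (1 + count): deg[1]=1+2=3, deg[2]=1+0=1, deg[3]=1+1=2, deg[4]=1+1=2, deg[5]=1+0=1, deg[6]=1+0=1

Answer: 3 1 2 2 1 1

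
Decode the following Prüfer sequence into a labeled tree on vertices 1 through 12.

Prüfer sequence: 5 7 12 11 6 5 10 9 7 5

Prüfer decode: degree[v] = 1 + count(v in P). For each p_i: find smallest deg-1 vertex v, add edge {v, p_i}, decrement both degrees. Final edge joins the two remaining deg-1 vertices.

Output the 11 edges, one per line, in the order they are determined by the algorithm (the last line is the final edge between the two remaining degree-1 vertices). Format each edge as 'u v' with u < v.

Answer: 1 5
2 7
3 12
4 11
6 8
5 6
10 11
9 10
7 9
5 7
5 12

Derivation:
Initial degrees: {1:1, 2:1, 3:1, 4:1, 5:4, 6:2, 7:3, 8:1, 9:2, 10:2, 11:2, 12:2}
Step 1: smallest deg-1 vertex = 1, p_1 = 5. Add edge {1,5}. Now deg[1]=0, deg[5]=3.
Step 2: smallest deg-1 vertex = 2, p_2 = 7. Add edge {2,7}. Now deg[2]=0, deg[7]=2.
Step 3: smallest deg-1 vertex = 3, p_3 = 12. Add edge {3,12}. Now deg[3]=0, deg[12]=1.
Step 4: smallest deg-1 vertex = 4, p_4 = 11. Add edge {4,11}. Now deg[4]=0, deg[11]=1.
Step 5: smallest deg-1 vertex = 8, p_5 = 6. Add edge {6,8}. Now deg[8]=0, deg[6]=1.
Step 6: smallest deg-1 vertex = 6, p_6 = 5. Add edge {5,6}. Now deg[6]=0, deg[5]=2.
Step 7: smallest deg-1 vertex = 11, p_7 = 10. Add edge {10,11}. Now deg[11]=0, deg[10]=1.
Step 8: smallest deg-1 vertex = 10, p_8 = 9. Add edge {9,10}. Now deg[10]=0, deg[9]=1.
Step 9: smallest deg-1 vertex = 9, p_9 = 7. Add edge {7,9}. Now deg[9]=0, deg[7]=1.
Step 10: smallest deg-1 vertex = 7, p_10 = 5. Add edge {5,7}. Now deg[7]=0, deg[5]=1.
Final: two remaining deg-1 vertices are 5, 12. Add edge {5,12}.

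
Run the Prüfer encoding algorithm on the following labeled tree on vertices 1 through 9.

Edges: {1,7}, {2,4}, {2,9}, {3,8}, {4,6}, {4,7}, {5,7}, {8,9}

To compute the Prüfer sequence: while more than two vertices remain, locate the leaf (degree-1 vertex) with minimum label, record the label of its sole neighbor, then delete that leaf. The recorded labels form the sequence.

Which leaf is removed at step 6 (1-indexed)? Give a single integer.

Step 1: current leaves = {1,3,5,6}. Remove leaf 1 (neighbor: 7).
Step 2: current leaves = {3,5,6}. Remove leaf 3 (neighbor: 8).
Step 3: current leaves = {5,6,8}. Remove leaf 5 (neighbor: 7).
Step 4: current leaves = {6,7,8}. Remove leaf 6 (neighbor: 4).
Step 5: current leaves = {7,8}. Remove leaf 7 (neighbor: 4).
Step 6: current leaves = {4,8}. Remove leaf 4 (neighbor: 2).

Answer: 4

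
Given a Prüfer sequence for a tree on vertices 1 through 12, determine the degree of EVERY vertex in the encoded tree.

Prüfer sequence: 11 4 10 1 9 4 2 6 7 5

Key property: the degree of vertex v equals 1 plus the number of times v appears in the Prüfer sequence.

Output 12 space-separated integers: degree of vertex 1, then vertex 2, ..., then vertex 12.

p_1 = 11: count[11] becomes 1
p_2 = 4: count[4] becomes 1
p_3 = 10: count[10] becomes 1
p_4 = 1: count[1] becomes 1
p_5 = 9: count[9] becomes 1
p_6 = 4: count[4] becomes 2
p_7 = 2: count[2] becomes 1
p_8 = 6: count[6] becomes 1
p_9 = 7: count[7] becomes 1
p_10 = 5: count[5] becomes 1
Degrees (1 + count): deg[1]=1+1=2, deg[2]=1+1=2, deg[3]=1+0=1, deg[4]=1+2=3, deg[5]=1+1=2, deg[6]=1+1=2, deg[7]=1+1=2, deg[8]=1+0=1, deg[9]=1+1=2, deg[10]=1+1=2, deg[11]=1+1=2, deg[12]=1+0=1

Answer: 2 2 1 3 2 2 2 1 2 2 2 1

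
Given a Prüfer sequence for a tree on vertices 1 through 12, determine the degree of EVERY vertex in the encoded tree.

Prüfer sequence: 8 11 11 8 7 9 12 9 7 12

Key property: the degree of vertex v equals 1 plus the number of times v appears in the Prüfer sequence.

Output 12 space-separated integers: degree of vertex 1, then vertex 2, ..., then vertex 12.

p_1 = 8: count[8] becomes 1
p_2 = 11: count[11] becomes 1
p_3 = 11: count[11] becomes 2
p_4 = 8: count[8] becomes 2
p_5 = 7: count[7] becomes 1
p_6 = 9: count[9] becomes 1
p_7 = 12: count[12] becomes 1
p_8 = 9: count[9] becomes 2
p_9 = 7: count[7] becomes 2
p_10 = 12: count[12] becomes 2
Degrees (1 + count): deg[1]=1+0=1, deg[2]=1+0=1, deg[3]=1+0=1, deg[4]=1+0=1, deg[5]=1+0=1, deg[6]=1+0=1, deg[7]=1+2=3, deg[8]=1+2=3, deg[9]=1+2=3, deg[10]=1+0=1, deg[11]=1+2=3, deg[12]=1+2=3

Answer: 1 1 1 1 1 1 3 3 3 1 3 3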